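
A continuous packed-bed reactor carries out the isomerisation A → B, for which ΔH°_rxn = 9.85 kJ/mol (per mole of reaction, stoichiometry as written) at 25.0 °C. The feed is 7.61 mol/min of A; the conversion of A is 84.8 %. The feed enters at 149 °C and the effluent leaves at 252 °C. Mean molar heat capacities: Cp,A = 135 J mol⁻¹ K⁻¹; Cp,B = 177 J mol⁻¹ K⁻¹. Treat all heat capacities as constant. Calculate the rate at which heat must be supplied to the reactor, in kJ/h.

Extent of reaction ξ = 0.848 × 7.61 = 6.4533 mol/min
Reaction term: ξ·ΔH°_rxn = 6.4533 × 9.85 = 63.565 kJ/min
Sensible, feed 149→25 °C: -127.39 kJ/min
Outlet flows (mol/min): A 1.1567, B 6.4533
Sensible, products 25→252 °C: 294.73 kJ/min
Q = ΔH = 230.91 kJ/min = 3.8485 kW
Heat supplied = 13854 kJ/h

Q_in = 13900 kJ/h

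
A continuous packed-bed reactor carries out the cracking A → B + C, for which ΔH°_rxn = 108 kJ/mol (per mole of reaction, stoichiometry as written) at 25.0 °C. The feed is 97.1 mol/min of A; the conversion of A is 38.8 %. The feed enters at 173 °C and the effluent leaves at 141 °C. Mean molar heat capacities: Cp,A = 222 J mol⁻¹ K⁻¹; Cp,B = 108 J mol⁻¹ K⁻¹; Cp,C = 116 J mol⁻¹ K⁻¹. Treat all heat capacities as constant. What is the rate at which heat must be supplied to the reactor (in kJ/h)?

Extent of reaction ξ = 0.388 × 97.1 = 37.675 mol/min
Reaction term: ξ·ΔH°_rxn = 37.675 × 108 = 4068.9 kJ/min
Sensible, feed 173→25 °C: -3190.3 kJ/min
Outlet flows (mol/min): A 59.425, B 37.675, C 37.675
Sensible, products 25→141 °C: 2509.3 kJ/min
Q = ΔH = 3387.8 kJ/min = 56.464 kW
Heat supplied = 203270 kJ/h

Q_in = 203000 kJ/h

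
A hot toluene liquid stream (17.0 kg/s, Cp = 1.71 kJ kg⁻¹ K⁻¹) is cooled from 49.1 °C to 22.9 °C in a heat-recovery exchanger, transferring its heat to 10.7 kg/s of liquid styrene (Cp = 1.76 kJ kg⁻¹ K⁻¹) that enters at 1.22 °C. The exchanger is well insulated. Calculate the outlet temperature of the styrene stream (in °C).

T_c,out = 41.7 °C

Heat released by hot stream: Q = 17.0 × 1.71 × (49.1 − 22.9) = 761.63 kJ/s
Energy balance on cold side (adiabatic exchanger): Q = ṁ_c·Cp_c·(T_c,out − T_c,in)
T_c,out = 1.22 + 761.63/(10.7 × 1.76) = 41.664 °C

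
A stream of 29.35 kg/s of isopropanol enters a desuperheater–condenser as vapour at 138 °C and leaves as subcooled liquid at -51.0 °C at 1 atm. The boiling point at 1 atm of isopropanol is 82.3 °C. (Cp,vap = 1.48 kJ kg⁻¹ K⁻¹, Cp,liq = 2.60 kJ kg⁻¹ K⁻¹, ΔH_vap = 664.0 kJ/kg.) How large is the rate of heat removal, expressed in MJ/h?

vapour 138→82.3 °C: -82.436 kJ/kg
condensation at 82.3 °C: -664 kJ/kg
liquid 82.3→-51.0 °C: -346.58 kJ/kg
Δh = -82.436 + -664 + -346.58 = -1093 kJ/kg
Q = ṁ·Δh = 29.35 kg/s × -1093 kJ/kg = -32080 kJ/s
|Q| = 32080 kW = 115490 MJ/h

Q_c = 115000 MJ/h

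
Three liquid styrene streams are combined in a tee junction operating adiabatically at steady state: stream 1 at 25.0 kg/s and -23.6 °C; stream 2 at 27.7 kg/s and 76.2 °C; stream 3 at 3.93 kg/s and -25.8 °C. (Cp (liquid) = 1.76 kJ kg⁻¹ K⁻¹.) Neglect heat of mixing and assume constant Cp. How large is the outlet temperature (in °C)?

Energy balance with Q = 0: Σ ṁᵢCp,ᵢ(T_out − Tᵢ) = 0
T_out = Σ ṁᵢCp,ᵢTᵢ / Σ ṁᵢCp,ᵢ
      = 2498 / 99.669 = 25.063 °C

T_out = 25.1 °C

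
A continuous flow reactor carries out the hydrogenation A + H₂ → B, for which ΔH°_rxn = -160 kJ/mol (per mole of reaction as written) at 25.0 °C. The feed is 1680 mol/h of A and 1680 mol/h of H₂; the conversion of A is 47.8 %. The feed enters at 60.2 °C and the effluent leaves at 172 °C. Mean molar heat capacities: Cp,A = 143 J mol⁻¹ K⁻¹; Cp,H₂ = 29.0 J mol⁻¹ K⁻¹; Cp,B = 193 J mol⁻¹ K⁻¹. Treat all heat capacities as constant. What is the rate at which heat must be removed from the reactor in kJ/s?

Extent of reaction ξ = 0.478 × 1680 = 803.04 mol/h
Reaction term: ξ·ΔH°_rxn = 803.04 × -160 = -128490 kJ/h
Sensible, feed 60.2→25 °C: -10171 kJ/h
Outlet flows (mol/h): A 876.96, H₂ 876.96, B 803.04
Sensible, products 25→172 °C: 44956 kJ/h
Q = ΔH = -93702 kJ/h = -26.028 kW
Heat removed = 26.028 kJ/s

Q_out = 26.0 kJ/s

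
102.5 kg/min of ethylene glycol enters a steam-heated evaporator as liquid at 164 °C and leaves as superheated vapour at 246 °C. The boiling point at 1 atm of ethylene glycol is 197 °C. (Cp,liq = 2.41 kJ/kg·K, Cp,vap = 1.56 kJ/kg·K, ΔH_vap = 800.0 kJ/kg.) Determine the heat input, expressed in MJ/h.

liquid 164→197 °C: 79.53 kJ/kg
vaporisation at 197 °C: 800 kJ/kg
vapour 197→246 °C: 76.44 kJ/kg
Δh = 79.53 + 800 + 76.44 = 955.97 kJ/kg
Q = ṁ·Δh = 102.5 kg/min × 955.97 kJ/kg = 97987 kJ/min
|Q| = 1633.1 kW = 5879.2 MJ/h

Q = 5880 MJ/h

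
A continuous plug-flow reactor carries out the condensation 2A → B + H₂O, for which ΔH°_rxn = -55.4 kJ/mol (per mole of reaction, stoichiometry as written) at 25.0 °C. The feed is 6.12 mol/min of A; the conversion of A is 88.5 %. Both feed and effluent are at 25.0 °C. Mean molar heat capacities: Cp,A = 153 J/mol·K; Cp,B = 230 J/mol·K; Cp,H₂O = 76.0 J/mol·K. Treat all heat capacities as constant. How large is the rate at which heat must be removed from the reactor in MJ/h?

Q_out = 9.00 MJ/h

Extent of reaction ξ = 0.885 × 6.12 / 2 = 2.7081 mol/min
Reaction term: ξ·ΔH°_rxn = 2.7081 × -55.4 = -150.03 kJ/min
Q = ΔH = -150.03 kJ/min = -2.5005 kW
Heat removed = 9.0017 MJ/h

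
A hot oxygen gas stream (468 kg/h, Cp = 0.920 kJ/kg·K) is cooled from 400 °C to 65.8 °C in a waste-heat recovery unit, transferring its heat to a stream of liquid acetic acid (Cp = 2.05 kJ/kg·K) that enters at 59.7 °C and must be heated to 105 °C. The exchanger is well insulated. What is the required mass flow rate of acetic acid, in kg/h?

Heat released by hot stream: Q = 468 × 0.920 × (400 − 65.8) = 143890 kJ/h
Energy balance on cold side (adiabatic exchanger): Q = ṁ_c·Cp_c·(T_c,out − T_c,in)
ṁ_c = 143890 / [2.05 × (105 − 59.7)] = 1549.5 kg/h

ṁ_c = 1550 kg/h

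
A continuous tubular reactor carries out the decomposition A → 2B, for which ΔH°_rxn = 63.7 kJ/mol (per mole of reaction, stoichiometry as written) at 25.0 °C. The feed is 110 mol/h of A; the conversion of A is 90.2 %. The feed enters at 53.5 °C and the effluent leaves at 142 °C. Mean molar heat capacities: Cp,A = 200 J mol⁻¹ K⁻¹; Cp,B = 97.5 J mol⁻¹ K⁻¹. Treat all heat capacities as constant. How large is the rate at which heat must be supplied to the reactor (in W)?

Extent of reaction ξ = 0.902 × 110 = 99.22 mol/h
Reaction term: ξ·ΔH°_rxn = 99.22 × 63.7 = 6320.3 kJ/h
Sensible, feed 53.5→25 °C: -627 kJ/h
Outlet flows (mol/h): A 10.78, B 198.44
Sensible, products 25→142 °C: 2516 kJ/h
Q = ΔH = 8209.3 kJ/h = 2.2804 kW
Heat supplied = 2280.4 W

Q_in = 2280 W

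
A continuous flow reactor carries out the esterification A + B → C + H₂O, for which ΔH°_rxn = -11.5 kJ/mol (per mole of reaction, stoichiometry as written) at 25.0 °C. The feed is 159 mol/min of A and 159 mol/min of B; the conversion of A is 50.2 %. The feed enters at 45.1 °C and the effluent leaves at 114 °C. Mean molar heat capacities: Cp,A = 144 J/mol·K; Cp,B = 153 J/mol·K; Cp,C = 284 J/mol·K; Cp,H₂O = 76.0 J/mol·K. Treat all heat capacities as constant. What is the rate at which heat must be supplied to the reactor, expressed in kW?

Extent of reaction ξ = 0.502 × 159 = 79.818 mol/min
Reaction term: ξ·ΔH°_rxn = 79.818 × -11.5 = -917.91 kJ/min
Sensible, feed 45.1→25 °C: -949.18 kJ/min
Outlet flows (mol/min): A 79.182, B 79.182, C 79.818, H₂O 79.818
Sensible, products 25→114 °C: 4650.4 kJ/min
Q = ΔH = 2783.3 kJ/min = 46.388 kW
Heat supplied = 46.388 kW

Q_in = 46.4 kW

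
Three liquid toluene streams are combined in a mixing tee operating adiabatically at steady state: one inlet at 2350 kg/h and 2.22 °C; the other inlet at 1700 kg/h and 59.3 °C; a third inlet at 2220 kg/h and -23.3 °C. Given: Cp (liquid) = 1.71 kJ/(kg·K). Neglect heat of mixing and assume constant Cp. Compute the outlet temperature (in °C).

T_out = 8.66 °C

No heat crosses the boundary, so H_out = H_in.
Σ ṁᵢCp,ᵢTᵢ = 2350×1.71×2.22 + 1700×1.71×59.3 + 2220×1.71×-23.3 = 92855
Σ ṁᵢCp,ᵢ = 2350×1.71 + 1700×1.71 + 2220×1.71 = 10722
T_out = 92855 / 10722 = 8.6604 °C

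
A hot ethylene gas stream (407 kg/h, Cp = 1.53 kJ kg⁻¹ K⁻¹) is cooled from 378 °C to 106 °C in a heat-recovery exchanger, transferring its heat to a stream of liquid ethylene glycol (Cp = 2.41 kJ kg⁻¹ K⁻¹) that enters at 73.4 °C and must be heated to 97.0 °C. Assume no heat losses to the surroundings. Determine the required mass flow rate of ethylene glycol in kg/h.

Heat released by hot stream: Q = 407 × 1.53 × (378 − 106) = 169380 kJ/h
Energy balance on cold side (adiabatic exchanger): Q = ṁ_c·Cp_c·(T_c,out − T_c,in)
ṁ_c = 169380 / [2.41 × (97.0 − 73.4)] = 2978 kg/h

ṁ_c = 2980 kg/h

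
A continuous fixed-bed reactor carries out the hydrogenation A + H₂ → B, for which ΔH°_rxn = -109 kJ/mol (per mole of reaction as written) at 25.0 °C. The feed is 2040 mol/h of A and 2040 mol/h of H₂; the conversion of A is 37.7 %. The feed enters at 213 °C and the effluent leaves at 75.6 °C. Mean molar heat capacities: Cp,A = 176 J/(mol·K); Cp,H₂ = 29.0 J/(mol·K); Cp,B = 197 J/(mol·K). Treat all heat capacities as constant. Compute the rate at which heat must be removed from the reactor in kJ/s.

Q_out = 39.3 kJ/s

Extent of reaction ξ = 0.377 × 2040 = 769.08 mol/h
Reaction term: ξ·ΔH°_rxn = 769.08 × -109 = -83830 kJ/h
Sensible, feed 213→25 °C: -78622 kJ/h
Outlet flows (mol/h): A 1270.9, H₂ 1270.9, B 769.08
Sensible, products 25→75.6 °C: 20850 kJ/h
Q = ΔH = -141600 kJ/h = -39.334 kW
Heat removed = 39.334 kJ/s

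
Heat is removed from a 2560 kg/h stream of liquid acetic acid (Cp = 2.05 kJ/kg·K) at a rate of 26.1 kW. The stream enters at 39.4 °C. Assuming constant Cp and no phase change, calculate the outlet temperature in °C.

Q = 26.1 kW = 93960 kJ/h
ΔT = Q/(ṁ·Cp) = 93960/(2560×2.05) = 17.904 K
T_out = 39.4 − 17.904 = 21.496 °C

T_out = 21.5 °C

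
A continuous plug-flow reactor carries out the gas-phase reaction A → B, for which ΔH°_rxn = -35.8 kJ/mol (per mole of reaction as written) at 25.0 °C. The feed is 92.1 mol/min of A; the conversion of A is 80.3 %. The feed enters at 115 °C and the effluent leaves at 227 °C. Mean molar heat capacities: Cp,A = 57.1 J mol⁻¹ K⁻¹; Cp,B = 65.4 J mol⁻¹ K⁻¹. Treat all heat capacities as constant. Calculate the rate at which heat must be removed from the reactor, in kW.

Q_out = 32.2 kW

Extent of reaction ξ = 0.803 × 92.1 = 73.956 mol/min
Reaction term: ξ·ΔH°_rxn = 73.956 × -35.8 = -2647.6 kJ/min
Sensible, feed 115→25 °C: -473.3 kJ/min
Outlet flows (mol/min): A 18.144, B 73.956
Sensible, products 25→227 °C: 1186.3 kJ/min
Q = ΔH = -1934.6 kJ/min = -32.244 kW
Heat removed = 32.244 kW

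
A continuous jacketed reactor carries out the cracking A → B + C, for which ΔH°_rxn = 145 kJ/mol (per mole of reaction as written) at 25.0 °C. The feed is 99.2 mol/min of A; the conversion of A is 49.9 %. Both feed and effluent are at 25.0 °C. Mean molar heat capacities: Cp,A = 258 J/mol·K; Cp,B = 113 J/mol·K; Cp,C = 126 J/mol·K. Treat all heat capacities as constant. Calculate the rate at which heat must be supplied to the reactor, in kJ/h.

Extent of reaction ξ = 0.499 × 99.2 = 49.501 mol/min
Reaction term: ξ·ΔH°_rxn = 49.501 × 145 = 7177.6 kJ/min
Q = ΔH = 7177.6 kJ/min = 119.63 kW
Heat supplied = 430660 kJ/h

Q_in = 431000 kJ/h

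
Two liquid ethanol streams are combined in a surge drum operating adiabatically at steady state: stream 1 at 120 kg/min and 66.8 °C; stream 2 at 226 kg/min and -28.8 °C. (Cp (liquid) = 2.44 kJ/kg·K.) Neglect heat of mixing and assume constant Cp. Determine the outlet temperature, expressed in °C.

Adiabatic, steady state ⇒ Σ ṁᵢCp,ᵢ(T_out − Tᵢ) = 0
Σ ṁᵢCp,ᵢTᵢ = 120×2.44×66.8 + 226×2.44×-28.8 = 3677.6
Σ ṁᵢCp,ᵢ = 120×2.44 + 226×2.44 = 844.24
T_out = 3677.6 / 844.24 = 4.3561 °C

T_out = 4.36 °C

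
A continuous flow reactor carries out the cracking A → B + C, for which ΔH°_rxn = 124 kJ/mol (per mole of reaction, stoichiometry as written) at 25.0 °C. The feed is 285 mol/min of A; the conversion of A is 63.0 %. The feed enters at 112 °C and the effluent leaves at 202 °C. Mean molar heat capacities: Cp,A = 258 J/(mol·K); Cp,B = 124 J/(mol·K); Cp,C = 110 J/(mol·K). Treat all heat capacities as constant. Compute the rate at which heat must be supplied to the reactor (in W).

Q_in = 469000 W

Extent of reaction ξ = 0.630 × 285 = 179.55 mol/min
Reaction term: ξ·ΔH°_rxn = 179.55 × 124 = 22264 kJ/min
Sensible, feed 112→25 °C: -6397.1 kJ/min
Outlet flows (mol/min): A 105.45, B 179.55, C 179.55
Sensible, products 25→202 °C: 12252 kJ/min
Q = ΔH = 28119 kJ/min = 468.65 kW
Heat supplied = 468650 W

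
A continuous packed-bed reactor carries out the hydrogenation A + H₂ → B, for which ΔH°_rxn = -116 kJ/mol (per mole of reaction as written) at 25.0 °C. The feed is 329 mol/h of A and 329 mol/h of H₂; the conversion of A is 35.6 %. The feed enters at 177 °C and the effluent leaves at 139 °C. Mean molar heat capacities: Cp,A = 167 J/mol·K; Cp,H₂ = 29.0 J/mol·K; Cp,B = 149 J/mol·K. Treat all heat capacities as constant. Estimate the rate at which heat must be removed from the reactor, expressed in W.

Q_out = 4630 W

Extent of reaction ξ = 0.356 × 329 = 117.12 mol/h
Reaction term: ξ·ΔH°_rxn = 117.12 × -116 = -13586 kJ/h
Sensible, feed 177→25 °C: -9801.6 kJ/h
Outlet flows (mol/h): A 211.88, H₂ 211.88, B 117.12
Sensible, products 25→139 °C: 6723.6 kJ/h
Q = ΔH = -16664 kJ/h = -4.629 kW
Heat removed = 4629 W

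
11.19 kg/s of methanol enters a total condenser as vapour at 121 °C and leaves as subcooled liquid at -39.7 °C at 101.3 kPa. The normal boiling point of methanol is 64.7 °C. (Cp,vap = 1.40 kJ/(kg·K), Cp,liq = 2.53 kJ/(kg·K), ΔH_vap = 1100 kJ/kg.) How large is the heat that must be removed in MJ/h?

Q_c = 58100 MJ/h

vapour 121→64.7 °C: -78.82 kJ/kg
condensation at 64.7 °C: -1100 kJ/kg
liquid 64.7→-39.7 °C: -264.13 kJ/kg
Δh = -78.82 + -1100 + -264.13 = -1443 kJ/kg
Q = ṁ·Δh = 11.19 kg/s × -1443 kJ/kg = -16147 kJ/s
|Q| = 16147 kW = 58128 MJ/h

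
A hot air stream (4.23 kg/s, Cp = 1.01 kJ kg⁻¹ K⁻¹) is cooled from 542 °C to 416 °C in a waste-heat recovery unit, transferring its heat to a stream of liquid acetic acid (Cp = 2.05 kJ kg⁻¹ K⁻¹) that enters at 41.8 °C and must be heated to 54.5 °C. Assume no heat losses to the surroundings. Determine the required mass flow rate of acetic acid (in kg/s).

Heat released by hot stream: Q = 4.23 × 1.01 × (542 − 416) = 538.31 kJ/s
Energy balance on cold side (adiabatic exchanger): Q = ṁ_c·Cp_c·(T_c,out − T_c,in)
ṁ_c = 538.31 / [2.05 × (54.5 − 41.8)] = 20.676 kg/s

ṁ_c = 20.7 kg/s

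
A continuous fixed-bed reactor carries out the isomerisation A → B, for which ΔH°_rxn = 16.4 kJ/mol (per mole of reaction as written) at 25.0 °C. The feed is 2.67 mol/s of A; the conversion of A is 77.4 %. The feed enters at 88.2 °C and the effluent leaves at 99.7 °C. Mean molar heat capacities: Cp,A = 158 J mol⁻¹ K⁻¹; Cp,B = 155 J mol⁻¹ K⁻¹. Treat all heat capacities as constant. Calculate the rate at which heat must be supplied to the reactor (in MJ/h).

Extent of reaction ξ = 0.774 × 2.67 = 2.0666 mol/s
Reaction term: ξ·ΔH°_rxn = 2.0666 × 16.4 = 33.892 kJ/s
Sensible, feed 88.2→25 °C: -26.662 kJ/s
Outlet flows (mol/s): A 0.60342, B 2.0666
Sensible, products 25→99.7 °C: 31.05 kJ/s
Q = ΔH = 38.28 kJ/s = 38.28 kW
Heat supplied = 137.81 MJ/h

Q_in = 138 MJ/h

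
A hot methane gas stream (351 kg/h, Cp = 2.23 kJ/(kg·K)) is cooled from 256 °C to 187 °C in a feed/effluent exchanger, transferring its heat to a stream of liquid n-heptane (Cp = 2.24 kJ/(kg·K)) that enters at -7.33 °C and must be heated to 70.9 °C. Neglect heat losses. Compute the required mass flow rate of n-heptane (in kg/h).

Heat released by hot stream: Q = 351 × 2.23 × (256 − 187) = 54008 kJ/h
Energy balance on cold side (adiabatic exchanger): Q = ṁ_c·Cp_c·(T_c,out − T_c,in)
ṁ_c = 54008 / [2.24 × (70.9 − -7.33)] = 308.21 kg/h

ṁ_c = 308 kg/h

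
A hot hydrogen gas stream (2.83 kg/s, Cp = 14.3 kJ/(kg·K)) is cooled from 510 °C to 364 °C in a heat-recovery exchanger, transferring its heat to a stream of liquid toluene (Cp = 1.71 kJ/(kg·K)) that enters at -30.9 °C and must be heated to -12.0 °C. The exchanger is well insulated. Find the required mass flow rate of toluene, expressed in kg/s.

ṁ_c = 183 kg/s

Heat released by hot stream: Q = 2.83 × 14.3 × (510 − 364) = 5908.5 kJ/s
Energy balance on cold side (adiabatic exchanger): Q = ṁ_c·Cp_c·(T_c,out − T_c,in)
ṁ_c = 5908.5 / [1.71 × (-12.0 − -30.9)] = 182.82 kg/s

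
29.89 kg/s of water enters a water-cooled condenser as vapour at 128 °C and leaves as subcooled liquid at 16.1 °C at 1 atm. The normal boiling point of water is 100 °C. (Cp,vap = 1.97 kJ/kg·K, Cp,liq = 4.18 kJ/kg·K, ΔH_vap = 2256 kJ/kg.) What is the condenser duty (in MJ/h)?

Q_c = 286000 MJ/h

vapour 128→100 °C: -55.16 kJ/kg
condensation at 100 °C: -2256 kJ/kg
liquid 100→16.1 °C: -350.7 kJ/kg
Δh = -55.16 + -2256 + -350.7 = -2661.9 kJ/kg
Q = ṁ·Δh = 29.89 kg/s × -2661.9 kJ/kg = -79563 kJ/s
|Q| = 79563 kW = 286430 MJ/h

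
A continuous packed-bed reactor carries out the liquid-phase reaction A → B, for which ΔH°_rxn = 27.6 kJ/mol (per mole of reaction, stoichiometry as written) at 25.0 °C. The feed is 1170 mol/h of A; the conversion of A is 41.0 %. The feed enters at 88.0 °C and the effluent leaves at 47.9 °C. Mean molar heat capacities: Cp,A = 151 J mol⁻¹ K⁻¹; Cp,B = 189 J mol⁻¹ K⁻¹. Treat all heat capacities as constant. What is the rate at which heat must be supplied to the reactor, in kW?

Q_in = 1.83 kW

Extent of reaction ξ = 0.410 × 1170 = 479.7 mol/h
Reaction term: ξ·ΔH°_rxn = 479.7 × 27.6 = 13240 kJ/h
Sensible, feed 88.0→25 °C: -11130 kJ/h
Outlet flows (mol/h): A 690.3, B 479.7
Sensible, products 25→47.9 °C: 4463.2 kJ/h
Q = ΔH = 6572.7 kJ/h = 1.8257 kW
Heat supplied = 1.8257 kW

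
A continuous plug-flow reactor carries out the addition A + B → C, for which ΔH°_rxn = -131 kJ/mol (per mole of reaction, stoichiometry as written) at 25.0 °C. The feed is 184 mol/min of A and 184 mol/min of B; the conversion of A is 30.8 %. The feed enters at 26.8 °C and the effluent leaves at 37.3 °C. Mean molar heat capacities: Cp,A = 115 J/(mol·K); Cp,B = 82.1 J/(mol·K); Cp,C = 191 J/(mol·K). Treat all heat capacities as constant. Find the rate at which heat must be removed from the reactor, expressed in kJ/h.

Q_out = 423000 kJ/h

Extent of reaction ξ = 0.308 × 184 = 56.672 mol/min
Reaction term: ξ·ΔH°_rxn = 56.672 × -131 = -7424 kJ/min
Sensible, feed 26.8→25 °C: -65.28 kJ/min
Outlet flows (mol/min): A 127.33, B 127.33, C 56.672
Sensible, products 25→37.3 °C: 441.82 kJ/min
Q = ΔH = -7047.5 kJ/min = -117.46 kW
Heat removed = 422850 kJ/h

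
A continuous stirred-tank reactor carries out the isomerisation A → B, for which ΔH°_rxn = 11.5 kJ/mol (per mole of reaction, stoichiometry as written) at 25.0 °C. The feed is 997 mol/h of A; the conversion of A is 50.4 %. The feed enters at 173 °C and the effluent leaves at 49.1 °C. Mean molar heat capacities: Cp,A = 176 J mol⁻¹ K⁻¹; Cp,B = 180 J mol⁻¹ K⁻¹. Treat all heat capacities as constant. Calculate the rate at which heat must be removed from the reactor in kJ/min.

Extent of reaction ξ = 0.504 × 997 = 502.49 mol/h
Reaction term: ξ·ΔH°_rxn = 502.49 × 11.5 = 5778.6 kJ/h
Sensible, feed 173→25 °C: -25970 kJ/h
Outlet flows (mol/h): A 494.51, B 502.49
Sensible, products 25→49.1 °C: 4277.3 kJ/h
Q = ΔH = -15914 kJ/h = -4.4205 kW
Heat removed = 265.23 kJ/min

Q_out = 265 kJ/min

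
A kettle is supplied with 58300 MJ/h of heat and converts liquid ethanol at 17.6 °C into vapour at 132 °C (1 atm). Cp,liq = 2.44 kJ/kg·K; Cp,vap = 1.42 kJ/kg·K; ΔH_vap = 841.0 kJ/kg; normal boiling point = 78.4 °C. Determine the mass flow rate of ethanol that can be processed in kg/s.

ṁ = 15.2 kg/s

Δh = 2.44×(78.4−17.6) + 841.0 + 1.42×(132−78.4) = 1065.5 kJ/kg
Q = 58300 MJ/h = 16194 kJ/s = 16194 kJ/s
ṁ = Q/Δh = 16194 / 1065.5 = 15.199 kg/s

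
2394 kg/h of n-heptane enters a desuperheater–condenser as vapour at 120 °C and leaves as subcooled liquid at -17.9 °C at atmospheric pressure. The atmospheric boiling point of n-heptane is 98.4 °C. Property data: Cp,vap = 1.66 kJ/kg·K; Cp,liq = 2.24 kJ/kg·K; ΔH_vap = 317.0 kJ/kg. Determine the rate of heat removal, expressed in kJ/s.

Q_c = 408 kJ/s

vapour 120→98.4 °C: -35.856 kJ/kg
condensation at 98.4 °C: -317 kJ/kg
liquid 98.4→-17.9 °C: -260.51 kJ/kg
Δh = -35.856 + -317 + -260.51 = -613.37 kJ/kg
Q = ṁ·Δh = 2394 kg/h × -613.37 kJ/kg = -1.4684e+06 kJ/h
|Q| = 407.89 kW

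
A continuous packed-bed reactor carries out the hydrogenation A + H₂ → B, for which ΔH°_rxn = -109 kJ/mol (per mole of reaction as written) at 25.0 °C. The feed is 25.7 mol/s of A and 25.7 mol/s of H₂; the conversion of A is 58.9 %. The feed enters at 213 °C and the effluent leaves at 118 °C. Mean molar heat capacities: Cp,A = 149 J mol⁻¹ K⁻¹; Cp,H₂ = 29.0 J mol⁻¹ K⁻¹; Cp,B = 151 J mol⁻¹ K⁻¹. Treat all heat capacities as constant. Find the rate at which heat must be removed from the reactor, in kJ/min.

Q_out = 127000 kJ/min

Extent of reaction ξ = 0.589 × 25.7 = 15.137 mol/s
Reaction term: ξ·ΔH°_rxn = 15.137 × -109 = -1650 kJ/s
Sensible, feed 213→25 °C: -860.02 kJ/s
Outlet flows (mol/s): A 10.563, H₂ 10.563, B 15.137
Sensible, products 25→118 °C: 387.43 kJ/s
Q = ΔH = -2122.6 kJ/s = -2122.6 kW
Heat removed = 127350 kJ/min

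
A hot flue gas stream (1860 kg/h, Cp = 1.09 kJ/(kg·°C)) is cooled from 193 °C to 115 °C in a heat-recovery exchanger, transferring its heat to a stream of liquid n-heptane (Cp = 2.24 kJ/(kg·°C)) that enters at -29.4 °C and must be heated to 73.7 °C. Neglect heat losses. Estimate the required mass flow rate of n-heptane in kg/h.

Heat released by hot stream: Q = 1860 × 1.09 × (193 − 115) = 158140 kJ/h
Energy balance on cold side (adiabatic exchanger): Q = ṁ_c·Cp_c·(T_c,out − T_c,in)
ṁ_c = 158140 / [2.24 × (73.7 − -29.4)] = 684.74 kg/h

ṁ_c = 685 kg/h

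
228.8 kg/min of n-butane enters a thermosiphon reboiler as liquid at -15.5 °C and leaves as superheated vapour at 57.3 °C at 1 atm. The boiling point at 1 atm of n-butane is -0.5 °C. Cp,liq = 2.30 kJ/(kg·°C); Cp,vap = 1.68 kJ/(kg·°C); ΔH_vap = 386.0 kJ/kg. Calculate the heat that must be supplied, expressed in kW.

Q = 1970 kW

liquid -15.5→-0.5 °C: 34.5 kJ/kg
vaporisation at -0.5 °C: 386 kJ/kg
vapour -0.5→57.3 °C: 97.104 kJ/kg
Δh = 34.5 + 386 + 97.104 = 517.6 kJ/kg
Q = ṁ·Δh = 228.8 kg/min × 517.6 kJ/kg = 118430 kJ/min
|Q| = 1973.8 kW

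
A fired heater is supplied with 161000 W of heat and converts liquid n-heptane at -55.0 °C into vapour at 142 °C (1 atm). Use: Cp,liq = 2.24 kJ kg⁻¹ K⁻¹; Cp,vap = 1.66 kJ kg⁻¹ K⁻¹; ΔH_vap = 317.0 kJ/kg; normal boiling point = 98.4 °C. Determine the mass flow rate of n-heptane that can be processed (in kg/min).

Δh = 2.24×(98.4−-55.0) + 317.0 + 1.66×(142−98.4) = 732.99 kJ/kg
Q = 161000 W = 161 kJ/s = 9660 kJ/min
ṁ = Q/Δh = 9660 / 732.99 = 13.179 kg/min

ṁ = 13.2 kg/min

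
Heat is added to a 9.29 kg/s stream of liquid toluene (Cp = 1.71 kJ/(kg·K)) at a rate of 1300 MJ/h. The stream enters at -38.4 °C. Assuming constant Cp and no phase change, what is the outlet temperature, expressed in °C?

Q = 1300 MJ/h = 361.11 kJ/s
ΔT = Q/(ṁ·Cp) = 361.11/(9.29×1.71) = 22.732 K
T_out = -38.4 + 22.732 = -15.668 °C

T_out = -15.7 °C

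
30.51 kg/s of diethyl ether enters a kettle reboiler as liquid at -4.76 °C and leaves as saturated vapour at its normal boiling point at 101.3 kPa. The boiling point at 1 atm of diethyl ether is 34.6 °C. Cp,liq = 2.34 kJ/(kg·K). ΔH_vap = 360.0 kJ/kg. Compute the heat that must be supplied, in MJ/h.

Q = 49700 MJ/h

liquid -4.76→34.6 °C: 92.102 kJ/kg
vaporisation at 34.6 °C: 360 kJ/kg
Δh = 92.102 + 360 = 452.1 kJ/kg
Q = ṁ·Δh = 30.51 kg/s × 452.1 kJ/kg = 13794 kJ/s
|Q| = 13794 kW = 49657 MJ/h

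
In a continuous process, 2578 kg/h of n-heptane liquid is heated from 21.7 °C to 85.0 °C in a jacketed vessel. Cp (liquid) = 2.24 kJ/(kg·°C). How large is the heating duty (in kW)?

Q = ṁ·Cp·ΔT = 2578 × 2.24 × (85.0 − 21.7) = 365540 kJ/h
Converting: 365540 / 3600 s = 101.54 kW

Q = 102 kW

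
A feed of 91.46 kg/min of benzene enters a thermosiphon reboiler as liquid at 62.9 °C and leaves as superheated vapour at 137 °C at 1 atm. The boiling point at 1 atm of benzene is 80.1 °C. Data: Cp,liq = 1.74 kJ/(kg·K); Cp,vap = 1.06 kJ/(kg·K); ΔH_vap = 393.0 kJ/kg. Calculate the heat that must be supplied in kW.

liquid 62.9→80.1 °C: 29.928 kJ/kg
vaporisation at 80.1 °C: 393 kJ/kg
vapour 80.1→137 °C: 60.314 kJ/kg
Δh = 29.928 + 393 + 60.314 = 483.24 kJ/kg
Q = ṁ·Δh = 91.46 kg/min × 483.24 kJ/kg = 44197 kJ/min
|Q| = 736.62 kW

Q = 737 kW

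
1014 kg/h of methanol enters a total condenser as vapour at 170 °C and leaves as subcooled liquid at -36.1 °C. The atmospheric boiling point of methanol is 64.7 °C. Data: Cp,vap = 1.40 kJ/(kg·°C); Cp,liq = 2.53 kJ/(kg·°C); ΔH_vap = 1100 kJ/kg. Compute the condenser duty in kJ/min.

vapour 170→64.7 °C: -147.42 kJ/kg
condensation at 64.7 °C: -1100 kJ/kg
liquid 64.7→-36.1 °C: -255.02 kJ/kg
Δh = -147.42 + -1100 + -255.02 = -1502.4 kJ/kg
Q = ṁ·Δh = 1014 kg/h × -1502.4 kJ/kg = -1.5235e+06 kJ/h
|Q| = 423.19 kW = 25391 kJ/min

Q_c = 25400 kJ/min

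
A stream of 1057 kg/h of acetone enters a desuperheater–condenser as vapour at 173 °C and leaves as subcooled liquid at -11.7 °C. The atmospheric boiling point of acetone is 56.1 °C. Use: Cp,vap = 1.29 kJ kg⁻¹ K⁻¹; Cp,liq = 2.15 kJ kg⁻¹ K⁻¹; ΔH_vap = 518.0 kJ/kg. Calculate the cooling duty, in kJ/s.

Q_c = 239 kJ/s

vapour 173→56.1 °C: -150.8 kJ/kg
condensation at 56.1 °C: -518 kJ/kg
liquid 56.1→-11.7 °C: -145.77 kJ/kg
Δh = -150.8 + -518 + -145.77 = -814.57 kJ/kg
Q = ṁ·Δh = 1057 kg/h × -814.57 kJ/kg = -861000 kJ/h
|Q| = 239.17 kW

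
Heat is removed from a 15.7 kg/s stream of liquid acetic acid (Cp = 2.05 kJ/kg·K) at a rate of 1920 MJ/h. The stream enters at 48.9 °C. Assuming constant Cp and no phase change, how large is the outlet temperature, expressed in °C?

Q = 1920 MJ/h = 533.33 kJ/s
ΔT = Q/(ṁ·Cp) = 533.33/(15.7×2.05) = 16.571 K
T_out = 48.9 − 16.571 = 32.329 °C

T_out = 32.3 °C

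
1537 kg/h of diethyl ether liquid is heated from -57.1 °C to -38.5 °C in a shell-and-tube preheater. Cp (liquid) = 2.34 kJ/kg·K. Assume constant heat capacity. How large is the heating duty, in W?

Q = 18600 W

Q = ṁ·Cp·ΔT = 1537 × 2.34 × (-38.5 − -57.1) = 66896 kJ/h
Converting: 66896 / 3600 s = 18.582 kW
Heating duty = 18582 W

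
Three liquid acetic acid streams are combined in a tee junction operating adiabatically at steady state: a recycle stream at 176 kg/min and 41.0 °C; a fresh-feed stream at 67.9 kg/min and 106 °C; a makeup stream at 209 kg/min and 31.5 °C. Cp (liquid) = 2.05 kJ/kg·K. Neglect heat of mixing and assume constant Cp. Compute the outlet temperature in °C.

Energy balance with Q = 0: Σ ṁᵢCp,ᵢ(T_out − Tᵢ) = 0
Σ ṁᵢCp,ᵢTᵢ = 176×2.05×41.0 + 67.9×2.05×106 + 209×2.05×31.5 = 43044
Σ ṁᵢCp,ᵢ = 176×2.05 + 67.9×2.05 + 209×2.05 = 928.44
T_out = 43044 / 928.44 = 46.361 °C

T_out = 46.4 °C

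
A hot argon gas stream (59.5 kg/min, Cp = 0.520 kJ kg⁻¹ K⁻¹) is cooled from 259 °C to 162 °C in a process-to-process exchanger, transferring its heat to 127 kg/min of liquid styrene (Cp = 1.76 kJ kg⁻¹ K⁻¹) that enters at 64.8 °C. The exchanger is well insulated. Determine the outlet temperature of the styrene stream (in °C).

T_c,out = 78.2 °C

Heat released by hot stream: Q = 59.5 × 0.520 × (259 − 162) = 3001.2 kJ/min
Energy balance on cold side (adiabatic exchanger): Q = ṁ_c·Cp_c·(T_c,out − T_c,in)
T_c,out = 64.8 + 3001.2/(127 × 1.76) = 78.227 °C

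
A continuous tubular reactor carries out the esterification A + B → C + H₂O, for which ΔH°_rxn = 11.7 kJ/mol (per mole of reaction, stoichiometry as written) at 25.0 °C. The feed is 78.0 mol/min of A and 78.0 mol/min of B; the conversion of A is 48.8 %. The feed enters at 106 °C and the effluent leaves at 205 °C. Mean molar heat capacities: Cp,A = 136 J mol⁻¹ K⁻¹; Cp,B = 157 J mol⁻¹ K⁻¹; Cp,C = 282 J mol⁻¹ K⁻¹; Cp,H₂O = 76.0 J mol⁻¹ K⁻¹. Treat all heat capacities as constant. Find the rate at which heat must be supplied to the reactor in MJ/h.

Q_in = 189 MJ/h

Extent of reaction ξ = 0.488 × 78.0 = 38.064 mol/min
Reaction term: ξ·ΔH°_rxn = 38.064 × 11.7 = 445.35 kJ/min
Sensible, feed 106→25 °C: -1851.2 kJ/min
Outlet flows (mol/min): A 39.936, B 39.936, C 38.064, H₂O 38.064
Sensible, products 25→205 °C: 4559.1 kJ/min
Q = ΔH = 3153.2 kJ/min = 52.554 kW
Heat supplied = 189.19 MJ/h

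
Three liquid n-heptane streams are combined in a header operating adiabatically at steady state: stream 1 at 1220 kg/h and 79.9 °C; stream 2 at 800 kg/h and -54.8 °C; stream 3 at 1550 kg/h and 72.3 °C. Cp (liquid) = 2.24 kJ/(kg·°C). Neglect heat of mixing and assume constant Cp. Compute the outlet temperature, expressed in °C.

Adiabatic, steady state ⇒ Σ ṁᵢCp,ᵢ(T_out − Tᵢ) = 0
Σ ṁᵢCp,ᵢTᵢ = 1220×2.24×79.9 + 800×2.24×-54.8 + 1550×2.24×72.3 = 371170
Σ ṁᵢCp,ᵢ = 1220×2.24 + 800×2.24 + 1550×2.24 = 7996.8
T_out = 371170 / 7996.8 = 46.415 °C

T_out = 46.4 °C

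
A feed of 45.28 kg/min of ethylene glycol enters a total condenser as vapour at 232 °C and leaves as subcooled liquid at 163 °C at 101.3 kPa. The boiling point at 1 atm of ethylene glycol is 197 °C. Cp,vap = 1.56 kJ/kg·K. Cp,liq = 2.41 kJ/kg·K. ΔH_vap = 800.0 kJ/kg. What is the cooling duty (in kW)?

vapour 232→197 °C: -54.6 kJ/kg
condensation at 197 °C: -800 kJ/kg
liquid 197→163 °C: -81.94 kJ/kg
Δh = -54.6 + -800 + -81.94 = -936.54 kJ/kg
Q = ṁ·Δh = 45.28 kg/min × -936.54 kJ/kg = -42407 kJ/min
|Q| = 706.78 kW

Q_c = 707 kW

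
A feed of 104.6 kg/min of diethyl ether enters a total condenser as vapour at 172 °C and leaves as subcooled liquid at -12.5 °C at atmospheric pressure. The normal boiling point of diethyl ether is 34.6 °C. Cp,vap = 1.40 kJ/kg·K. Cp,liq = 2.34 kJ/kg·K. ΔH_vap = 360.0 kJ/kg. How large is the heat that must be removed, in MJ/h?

vapour 172→34.6 °C: -192.36 kJ/kg
condensation at 34.6 °C: -360 kJ/kg
liquid 34.6→-12.5 °C: -110.21 kJ/kg
Δh = -192.36 + -360 + -110.21 = -662.57 kJ/kg
Q = ṁ·Δh = 104.6 kg/min × -662.57 kJ/kg = -69305 kJ/min
|Q| = 1155.1 kW = 4158.3 MJ/h

Q_c = 4160 MJ/h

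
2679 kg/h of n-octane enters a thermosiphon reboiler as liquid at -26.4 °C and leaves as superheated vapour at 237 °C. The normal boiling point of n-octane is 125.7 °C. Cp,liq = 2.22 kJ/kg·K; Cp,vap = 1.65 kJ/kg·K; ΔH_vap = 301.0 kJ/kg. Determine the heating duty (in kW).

liquid -26.4→125.7 °C: 337.66 kJ/kg
vaporisation at 125.7 °C: 301 kJ/kg
vapour 125.7→237 °C: 183.64 kJ/kg
Δh = 337.66 + 301 + 183.64 = 822.31 kJ/kg
Q = ṁ·Δh = 2679 kg/h × 822.31 kJ/kg = 2.203e+06 kJ/h
|Q| = 611.93 kW

Q = 612 kW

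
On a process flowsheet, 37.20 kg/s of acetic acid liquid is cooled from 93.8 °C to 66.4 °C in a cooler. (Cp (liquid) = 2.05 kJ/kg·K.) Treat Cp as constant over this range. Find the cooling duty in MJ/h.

Q_c = 7520 MJ/h

Q = ṁ·Cp·ΔT = 37.20 × 2.05 × (66.4 − 93.8) = -2089.5 kJ/s
Cooling duty = 7522.3 MJ/h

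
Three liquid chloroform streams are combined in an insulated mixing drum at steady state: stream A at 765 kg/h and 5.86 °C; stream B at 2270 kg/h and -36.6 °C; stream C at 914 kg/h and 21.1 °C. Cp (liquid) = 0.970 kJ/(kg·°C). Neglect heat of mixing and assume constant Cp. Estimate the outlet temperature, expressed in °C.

Adiabatic, steady state ⇒ Σ ṁᵢCp,ᵢ(T_out − Tᵢ) = 0
Σ ṁᵢCp,ᵢTᵢ = 765×0.970×5.86 + 2270×0.970×-36.6 + 914×0.970×21.1 = -57534
Σ ṁᵢCp,ᵢ = 765×0.970 + 2270×0.970 + 914×0.970 = 3830.5
T_out = -57534 / 3830.5 = -15.02 °C

T_out = -15.0 °C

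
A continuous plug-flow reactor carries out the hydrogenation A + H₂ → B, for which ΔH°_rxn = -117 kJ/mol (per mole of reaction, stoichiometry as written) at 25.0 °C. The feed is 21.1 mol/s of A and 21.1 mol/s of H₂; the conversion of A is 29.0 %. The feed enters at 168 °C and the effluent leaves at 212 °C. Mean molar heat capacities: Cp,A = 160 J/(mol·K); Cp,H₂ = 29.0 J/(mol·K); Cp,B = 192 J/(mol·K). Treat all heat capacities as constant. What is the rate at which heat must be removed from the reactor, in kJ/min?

Extent of reaction ξ = 0.290 × 21.1 = 6.119 mol/s
Reaction term: ξ·ΔH°_rxn = 6.119 × -117 = -715.92 kJ/s
Sensible, feed 168→25 °C: -570.27 kJ/s
Outlet flows (mol/s): A 14.981, H₂ 14.981, B 6.119
Sensible, products 25→212 °C: 749.17 kJ/s
Q = ΔH = -537.02 kJ/s = -537.02 kW
Heat removed = 32221 kJ/min

Q_out = 32200 kJ/min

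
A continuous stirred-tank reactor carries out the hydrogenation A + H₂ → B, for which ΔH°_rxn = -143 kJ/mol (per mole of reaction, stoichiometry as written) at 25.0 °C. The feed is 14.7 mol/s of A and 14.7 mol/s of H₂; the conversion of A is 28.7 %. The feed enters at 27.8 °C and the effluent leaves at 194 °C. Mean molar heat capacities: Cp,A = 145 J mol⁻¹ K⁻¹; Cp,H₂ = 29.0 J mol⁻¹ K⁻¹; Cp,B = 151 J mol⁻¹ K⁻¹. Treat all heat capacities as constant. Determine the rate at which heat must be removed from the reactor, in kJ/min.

Q_out = 11700 kJ/min

Extent of reaction ξ = 0.287 × 14.7 = 4.2189 mol/s
Reaction term: ξ·ΔH°_rxn = 4.2189 × -143 = -603.3 kJ/s
Sensible, feed 27.8→25 °C: -7.1618 kJ/s
Outlet flows (mol/s): A 10.481, H₂ 10.481, B 4.2189
Sensible, products 25→194 °C: 415.87 kJ/s
Q = ΔH = -194.6 kJ/s = -194.6 kW
Heat removed = 11676 kJ/min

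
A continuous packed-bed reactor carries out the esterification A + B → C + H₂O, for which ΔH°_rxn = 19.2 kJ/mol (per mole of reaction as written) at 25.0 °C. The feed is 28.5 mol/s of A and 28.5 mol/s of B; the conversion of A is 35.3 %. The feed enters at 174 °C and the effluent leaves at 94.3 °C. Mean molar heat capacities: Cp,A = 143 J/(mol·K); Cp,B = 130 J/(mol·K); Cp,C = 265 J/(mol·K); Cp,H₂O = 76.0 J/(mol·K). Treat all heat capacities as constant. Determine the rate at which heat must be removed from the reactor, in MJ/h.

Q_out = 1370 MJ/h

Extent of reaction ξ = 0.353 × 28.5 = 10.06 mol/s
Reaction term: ξ·ΔH°_rxn = 10.06 × 19.2 = 193.16 kJ/s
Sensible, feed 174→25 °C: -1159.3 kJ/s
Outlet flows (mol/s): A 18.44, B 18.44, C 10.06, H₂O 10.06
Sensible, products 25→94.3 °C: 586.6 kJ/s
Q = ΔH = -379.54 kJ/s = -379.54 kW
Heat removed = 1366.3 MJ/h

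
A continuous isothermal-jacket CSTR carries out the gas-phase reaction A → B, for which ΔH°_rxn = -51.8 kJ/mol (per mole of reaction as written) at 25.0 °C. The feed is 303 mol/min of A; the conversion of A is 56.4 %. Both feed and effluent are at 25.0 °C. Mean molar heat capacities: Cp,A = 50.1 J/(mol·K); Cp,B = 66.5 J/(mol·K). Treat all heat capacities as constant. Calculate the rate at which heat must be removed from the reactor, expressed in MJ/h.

Q_out = 531 MJ/h

Extent of reaction ξ = 0.564 × 303 = 170.89 mol/min
Reaction term: ξ·ΔH°_rxn = 170.89 × -51.8 = -8852.2 kJ/min
Q = ΔH = -8852.2 kJ/min = -147.54 kW
Heat removed = 531.13 MJ/h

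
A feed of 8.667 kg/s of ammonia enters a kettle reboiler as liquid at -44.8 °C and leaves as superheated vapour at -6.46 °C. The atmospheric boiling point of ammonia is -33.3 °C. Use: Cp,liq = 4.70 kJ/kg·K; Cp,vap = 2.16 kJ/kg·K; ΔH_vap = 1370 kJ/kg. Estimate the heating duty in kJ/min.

liquid -44.8→-33.3 °C: 54.05 kJ/kg
vaporisation at -33.3 °C: 1370 kJ/kg
vapour -33.3→-6.46 °C: 57.974 kJ/kg
Δh = 54.05 + 1370 + 57.974 = 1482 kJ/kg
Q = ṁ·Δh = 8.667 kg/s × 1482 kJ/kg = 12845 kJ/s
|Q| = 12845 kW = 770680 kJ/min

Q = 771000 kJ/min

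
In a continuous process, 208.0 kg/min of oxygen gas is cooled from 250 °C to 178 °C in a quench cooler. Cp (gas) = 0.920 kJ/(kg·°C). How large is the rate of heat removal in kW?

Q = ṁ·Cp·ΔT = 208.0 × 0.920 × (178 − 250) = -13778 kJ/min
Converting: 13778 / 60 s = 229.63 kW

Q_c = 230 kW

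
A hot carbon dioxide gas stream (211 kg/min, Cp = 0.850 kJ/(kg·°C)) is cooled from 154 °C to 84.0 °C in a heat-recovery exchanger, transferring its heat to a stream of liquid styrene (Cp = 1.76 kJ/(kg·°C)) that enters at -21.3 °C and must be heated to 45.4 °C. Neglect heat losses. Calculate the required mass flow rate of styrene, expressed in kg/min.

ṁ_c = 107 kg/min

Heat released by hot stream: Q = 211 × 0.850 × (154 − 84.0) = 12554 kJ/min
Energy balance on cold side (adiabatic exchanger): Q = ṁ_c·Cp_c·(T_c,out − T_c,in)
ṁ_c = 12554 / [1.76 × (45.4 − -21.3)] = 106.95 kg/min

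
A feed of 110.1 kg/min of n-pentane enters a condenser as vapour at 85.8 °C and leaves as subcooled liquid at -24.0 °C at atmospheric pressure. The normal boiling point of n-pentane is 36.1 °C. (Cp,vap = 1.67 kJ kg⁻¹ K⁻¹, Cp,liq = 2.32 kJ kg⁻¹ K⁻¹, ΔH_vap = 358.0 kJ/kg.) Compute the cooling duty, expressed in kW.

vapour 85.8→36.1 °C: -82.999 kJ/kg
condensation at 36.1 °C: -358 kJ/kg
liquid 36.1→-24.0 °C: -139.43 kJ/kg
Δh = -82.999 + -358 + -139.43 = -580.43 kJ/kg
Q = ṁ·Δh = 110.1 kg/min × -580.43 kJ/kg = -63905 kJ/min
|Q| = 1065.1 kW

Q_c = 1070 kW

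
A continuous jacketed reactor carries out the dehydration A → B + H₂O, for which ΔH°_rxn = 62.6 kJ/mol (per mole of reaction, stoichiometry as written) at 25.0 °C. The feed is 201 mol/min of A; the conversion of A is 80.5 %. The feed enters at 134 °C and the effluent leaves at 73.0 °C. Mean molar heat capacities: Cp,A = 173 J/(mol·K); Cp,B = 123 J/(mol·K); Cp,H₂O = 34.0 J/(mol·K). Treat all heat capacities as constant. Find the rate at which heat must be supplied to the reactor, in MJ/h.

Q_in = 473 MJ/h

Extent of reaction ξ = 0.805 × 201 = 161.81 mol/min
Reaction term: ξ·ΔH°_rxn = 161.81 × 62.6 = 10129 kJ/min
Sensible, feed 134→25 °C: -3790.3 kJ/min
Outlet flows (mol/min): A 39.195, B 161.81, H₂O 161.81
Sensible, products 25→73.0 °C: 1544.8 kJ/min
Q = ΔH = 7883.6 kJ/min = 131.39 kW
Heat supplied = 473.01 MJ/h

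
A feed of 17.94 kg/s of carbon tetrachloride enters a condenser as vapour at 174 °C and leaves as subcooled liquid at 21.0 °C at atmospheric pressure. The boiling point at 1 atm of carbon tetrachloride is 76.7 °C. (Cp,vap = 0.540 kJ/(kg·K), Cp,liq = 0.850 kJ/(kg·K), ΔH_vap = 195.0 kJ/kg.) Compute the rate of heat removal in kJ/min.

vapour 174→76.7 °C: -52.542 kJ/kg
condensation at 76.7 °C: -195 kJ/kg
liquid 76.7→21.0 °C: -47.345 kJ/kg
Δh = -52.542 + -195 + -47.345 = -294.89 kJ/kg
Q = ṁ·Δh = 17.94 kg/s × -294.89 kJ/kg = -5290.3 kJ/s
|Q| = 5290.3 kW = 317420 kJ/min

Q_c = 317000 kJ/min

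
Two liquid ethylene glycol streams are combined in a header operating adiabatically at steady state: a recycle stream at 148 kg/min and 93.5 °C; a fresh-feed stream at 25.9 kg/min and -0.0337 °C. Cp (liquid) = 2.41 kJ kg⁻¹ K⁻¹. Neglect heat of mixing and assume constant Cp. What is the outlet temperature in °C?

No heat crosses the boundary, so H_out = H_in.
Σ ṁᵢCp,ᵢTᵢ = 148×2.41×93.5 + 25.9×2.41×-0.0337 = 33347
Σ ṁᵢCp,ᵢ = 148×2.41 + 25.9×2.41 = 419.1
T_out = 33347 / 419.1 = 79.569 °C

T_out = 79.6 °C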